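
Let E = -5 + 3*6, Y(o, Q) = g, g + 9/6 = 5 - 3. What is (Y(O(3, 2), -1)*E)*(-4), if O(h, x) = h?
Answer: -26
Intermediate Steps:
g = ½ (g = -3/2 + (5 - 3) = -3/2 + 2 = ½ ≈ 0.50000)
Y(o, Q) = ½
E = 13 (E = -5 + 18 = 13)
(Y(O(3, 2), -1)*E)*(-4) = ((½)*13)*(-4) = (13/2)*(-4) = -26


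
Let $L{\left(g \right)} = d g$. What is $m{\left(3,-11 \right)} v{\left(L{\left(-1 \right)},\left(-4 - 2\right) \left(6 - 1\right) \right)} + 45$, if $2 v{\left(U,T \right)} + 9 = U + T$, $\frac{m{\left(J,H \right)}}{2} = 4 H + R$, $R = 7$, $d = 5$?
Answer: $1673$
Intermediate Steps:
$m{\left(J,H \right)} = 14 + 8 H$ ($m{\left(J,H \right)} = 2 \left(4 H + 7\right) = 2 \left(7 + 4 H\right) = 14 + 8 H$)
$L{\left(g \right)} = 5 g$
$v{\left(U,T \right)} = - \frac{9}{2} + \frac{T}{2} + \frac{U}{2}$ ($v{\left(U,T \right)} = - \frac{9}{2} + \frac{U + T}{2} = - \frac{9}{2} + \frac{T + U}{2} = - \frac{9}{2} + \left(\frac{T}{2} + \frac{U}{2}\right) = - \frac{9}{2} + \frac{T}{2} + \frac{U}{2}$)
$m{\left(3,-11 \right)} v{\left(L{\left(-1 \right)},\left(-4 - 2\right) \left(6 - 1\right) \right)} + 45 = \left(14 + 8 \left(-11\right)\right) \left(- \frac{9}{2} + \frac{\left(-4 - 2\right) \left(6 - 1\right)}{2} + \frac{5 \left(-1\right)}{2}\right) + 45 = \left(14 - 88\right) \left(- \frac{9}{2} + \frac{\left(-6\right) 5}{2} + \frac{1}{2} \left(-5\right)\right) + 45 = - 74 \left(- \frac{9}{2} + \frac{1}{2} \left(-30\right) - \frac{5}{2}\right) + 45 = - 74 \left(- \frac{9}{2} - 15 - \frac{5}{2}\right) + 45 = \left(-74\right) \left(-22\right) + 45 = 1628 + 45 = 1673$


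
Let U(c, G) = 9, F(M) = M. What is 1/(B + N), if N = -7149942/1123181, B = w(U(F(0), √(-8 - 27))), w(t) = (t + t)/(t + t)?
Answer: -1123181/6026761 ≈ -0.18637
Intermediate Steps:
w(t) = 1 (w(t) = (2*t)/((2*t)) = (2*t)*(1/(2*t)) = 1)
B = 1
N = -7149942/1123181 (N = -7149942*1/1123181 = -7149942/1123181 ≈ -6.3658)
1/(B + N) = 1/(1 - 7149942/1123181) = 1/(-6026761/1123181) = -1123181/6026761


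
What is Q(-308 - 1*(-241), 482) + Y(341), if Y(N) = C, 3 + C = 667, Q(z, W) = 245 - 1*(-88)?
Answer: 997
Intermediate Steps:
Q(z, W) = 333 (Q(z, W) = 245 + 88 = 333)
C = 664 (C = -3 + 667 = 664)
Y(N) = 664
Q(-308 - 1*(-241), 482) + Y(341) = 333 + 664 = 997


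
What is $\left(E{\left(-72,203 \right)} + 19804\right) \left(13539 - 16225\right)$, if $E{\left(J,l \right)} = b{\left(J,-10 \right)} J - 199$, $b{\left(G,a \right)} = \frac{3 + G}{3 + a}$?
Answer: $- \frac{355269162}{7} \approx -5.0753 \cdot 10^{7}$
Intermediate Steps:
$b{\left(G,a \right)} = \frac{3 + G}{3 + a}$
$E{\left(J,l \right)} = -199 + J \left(- \frac{3}{7} - \frac{J}{7}\right)$ ($E{\left(J,l \right)} = \frac{3 + J}{3 - 10} J - 199 = \frac{3 + J}{-7} J - 199 = - \frac{3 + J}{7} J - 199 = \left(- \frac{3}{7} - \frac{J}{7}\right) J - 199 = J \left(- \frac{3}{7} - \frac{J}{7}\right) - 199 = -199 + J \left(- \frac{3}{7} - \frac{J}{7}\right)$)
$\left(E{\left(-72,203 \right)} + 19804\right) \left(13539 - 16225\right) = \left(\left(-199 - - \frac{72 \left(3 - 72\right)}{7}\right) + 19804\right) \left(13539 - 16225\right) = \left(\left(-199 - \left(- \frac{72}{7}\right) \left(-69\right)\right) + 19804\right) \left(-2686\right) = \left(\left(-199 - \frac{4968}{7}\right) + 19804\right) \left(-2686\right) = \left(- \frac{6361}{7} + 19804\right) \left(-2686\right) = \frac{132267}{7} \left(-2686\right) = - \frac{355269162}{7}$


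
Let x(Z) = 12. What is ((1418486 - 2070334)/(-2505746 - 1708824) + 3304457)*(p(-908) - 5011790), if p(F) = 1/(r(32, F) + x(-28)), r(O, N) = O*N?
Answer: -1013614219291284419655609/61203985540 ≈ -1.6561e+13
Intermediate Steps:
r(O, N) = N*O
p(F) = 1/(12 + 32*F) (p(F) = 1/(F*32 + 12) = 1/(32*F + 12) = 1/(12 + 32*F))
((1418486 - 2070334)/(-2505746 - 1708824) + 3304457)*(p(-908) - 5011790) = ((1418486 - 2070334)/(-2505746 - 1708824) + 3304457)*(1/(4*(3 + 8*(-908))) - 5011790) = (-651848/(-4214570) + 3304457)*(1/(4*(3 - 7264)) - 5011790) = (-651848*(-1/4214570) + 3304457)*((¼)/(-7261) - 5011790) = (325924/2107285 + 3304457)*((¼)*(-1/7261) - 5011790) = 6963432995169*(-1/29044 - 5011790)/2107285 = (6963432995169/2107285)*(-145562428761/29044) = -1013614219291284419655609/61203985540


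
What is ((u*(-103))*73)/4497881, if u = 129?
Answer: -969951/4497881 ≈ -0.21565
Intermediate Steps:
((u*(-103))*73)/4497881 = ((129*(-103))*73)/4497881 = -13287*73*(1/4497881) = -969951*1/4497881 = -969951/4497881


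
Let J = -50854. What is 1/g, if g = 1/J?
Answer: -50854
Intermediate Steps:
g = -1/50854 (g = 1/(-50854) = -1/50854 ≈ -1.9664e-5)
1/g = 1/(-1/50854) = -50854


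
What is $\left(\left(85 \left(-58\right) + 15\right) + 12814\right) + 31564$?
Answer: $39463$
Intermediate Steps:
$\left(\left(85 \left(-58\right) + 15\right) + 12814\right) + 31564 = \left(\left(-4930 + 15\right) + 12814\right) + 31564 = \left(-4915 + 12814\right) + 31564 = 7899 + 31564 = 39463$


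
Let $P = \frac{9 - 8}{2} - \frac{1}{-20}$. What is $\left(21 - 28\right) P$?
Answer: $- \frac{77}{20} \approx -3.85$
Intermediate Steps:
$P = \frac{11}{20}$ ($P = 1 \cdot \frac{1}{2} - - \frac{1}{20} = \frac{1}{2} + \frac{1}{20} = \frac{11}{20} \approx 0.55$)
$\left(21 - 28\right) P = \left(21 - 28\right) \frac{11}{20} = \left(-7\right) \frac{11}{20} = - \frac{77}{20}$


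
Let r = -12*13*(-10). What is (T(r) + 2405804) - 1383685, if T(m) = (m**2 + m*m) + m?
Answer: 5890879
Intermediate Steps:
r = 1560 (r = -156*(-10) = 1560)
T(m) = m + 2*m**2 (T(m) = (m**2 + m**2) + m = 2*m**2 + m = m + 2*m**2)
(T(r) + 2405804) - 1383685 = (1560*(1 + 2*1560) + 2405804) - 1383685 = (1560*(1 + 3120) + 2405804) - 1383685 = (1560*3121 + 2405804) - 1383685 = (4868760 + 2405804) - 1383685 = 7274564 - 1383685 = 5890879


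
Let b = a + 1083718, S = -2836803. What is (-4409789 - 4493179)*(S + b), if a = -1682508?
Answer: 30586974540024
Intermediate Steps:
b = -598790 (b = -1682508 + 1083718 = -598790)
(-4409789 - 4493179)*(S + b) = (-4409789 - 4493179)*(-2836803 - 598790) = -8902968*(-3435593) = 30586974540024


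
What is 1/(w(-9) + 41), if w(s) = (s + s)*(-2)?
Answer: 1/77 ≈ 0.012987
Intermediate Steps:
w(s) = -4*s (w(s) = (2*s)*(-2) = -4*s)
1/(w(-9) + 41) = 1/(-4*(-9) + 41) = 1/(36 + 41) = 1/77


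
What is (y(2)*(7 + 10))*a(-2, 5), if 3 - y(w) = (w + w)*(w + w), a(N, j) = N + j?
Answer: -663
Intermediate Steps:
y(w) = 3 - 4*w² (y(w) = 3 - (w + w)*(w + w) = 3 - 2*w*2*w = 3 - 4*w²)
(y(2)*(7 + 10))*a(-2, 5) = ((3 - 4*2²)*(7 + 10))*(-2 + 5) = ((3 - 4*4)*17)*3 = ((3 - 16)*17)*3 = -13*17*3 = -221*3 = -663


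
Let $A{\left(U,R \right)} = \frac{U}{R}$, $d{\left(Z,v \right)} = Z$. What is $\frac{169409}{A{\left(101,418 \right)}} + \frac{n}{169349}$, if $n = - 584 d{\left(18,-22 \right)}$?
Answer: $\frac{11992103240026}{17104249} \approx 7.0112 \cdot 10^{5}$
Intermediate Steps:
$n = -10512$ ($n = \left(-584\right) 18 = -10512$)
$\frac{169409}{A{\left(101,418 \right)}} + \frac{n}{169349} = \frac{169409}{101 \cdot \frac{1}{418}} - \frac{10512}{169349} = \frac{169409}{\frac{101}{418}} - \frac{10512}{169349} = 169409 \cdot \frac{418}{101} - \frac{10512}{169349} = \frac{70812962}{101} - \frac{10512}{169349} = \frac{11992103240026}{17104249}$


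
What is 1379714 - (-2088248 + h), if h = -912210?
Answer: 4380172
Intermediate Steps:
1379714 - (-2088248 + h) = 1379714 - (-2088248 - 912210) = 1379714 - 1*(-3000458) = 1379714 + 3000458 = 4380172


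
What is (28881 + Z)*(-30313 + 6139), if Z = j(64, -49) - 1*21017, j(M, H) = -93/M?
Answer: -6082214661/32 ≈ -1.9007e+8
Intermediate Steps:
Z = -1345181/64 (Z = -93/64 - 1*21017 = -93*1/64 - 21017 = -93/64 - 21017 = -1345181/64 ≈ -21018.)
(28881 + Z)*(-30313 + 6139) = (28881 - 1345181/64)*(-30313 + 6139) = (503203/64)*(-24174) = -6082214661/32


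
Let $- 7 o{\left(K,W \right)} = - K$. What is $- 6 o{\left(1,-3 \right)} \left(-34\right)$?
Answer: $\frac{204}{7} \approx 29.143$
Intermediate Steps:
$o{\left(K,W \right)} = \frac{K}{7}$ ($o{\left(K,W \right)} = - \frac{\left(-1\right) K}{7} = \frac{K}{7}$)
$- 6 o{\left(1,-3 \right)} \left(-34\right) = - 6 \cdot \frac{1}{7} \cdot 1 \left(-34\right) = \left(-6\right) \frac{1}{7} \left(-34\right) = \left(- \frac{6}{7}\right) \left(-34\right) = \frac{204}{7}$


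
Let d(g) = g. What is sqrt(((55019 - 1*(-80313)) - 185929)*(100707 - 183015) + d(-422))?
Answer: sqrt(4164537454) ≈ 64533.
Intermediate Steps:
sqrt(((55019 - 1*(-80313)) - 185929)*(100707 - 183015) + d(-422)) = sqrt(((55019 - 1*(-80313)) - 185929)*(100707 - 183015) - 422) = sqrt(((55019 + 80313) - 185929)*(-82308) - 422) = sqrt((135332 - 185929)*(-82308) - 422) = sqrt(-50597*(-82308) - 422) = sqrt(4164537876 - 422) = sqrt(4164537454)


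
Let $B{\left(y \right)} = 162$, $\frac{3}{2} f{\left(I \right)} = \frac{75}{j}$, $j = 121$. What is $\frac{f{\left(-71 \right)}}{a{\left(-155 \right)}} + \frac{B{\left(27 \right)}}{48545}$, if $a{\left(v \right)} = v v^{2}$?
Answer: $\frac{583943764}{174990695495} \approx 0.003337$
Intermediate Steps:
$f{\left(I \right)} = \frac{50}{121}$ ($f{\left(I \right)} = \frac{2 \cdot \frac{75}{121}}{3} = \frac{2 \cdot 75 \cdot \frac{1}{121}}{3} = \frac{2}{3} \cdot \frac{75}{121} = \frac{50}{121}$)
$a{\left(v \right)} = v^{3}$
$\frac{f{\left(-71 \right)}}{a{\left(-155 \right)}} + \frac{B{\left(27 \right)}}{48545} = \frac{50}{121 \left(-155\right)^{3}} + \frac{162}{48545} = \frac{50}{121 \left(-3723875\right)} + 162 \cdot \frac{1}{48545} = \frac{50}{121} \left(- \frac{1}{3723875}\right) + \frac{162}{48545} = - \frac{2}{18023555} + \frac{162}{48545} = \frac{583943764}{174990695495}$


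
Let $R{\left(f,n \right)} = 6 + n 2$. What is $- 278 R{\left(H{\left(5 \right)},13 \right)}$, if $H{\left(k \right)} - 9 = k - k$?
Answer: $-8896$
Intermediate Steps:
$H{\left(k \right)} = 9$ ($H{\left(k \right)} = 9 + \left(k - k\right) = 9 + 0 = 9$)
$R{\left(f,n \right)} = 6 + 2 n$
$- 278 R{\left(H{\left(5 \right)},13 \right)} = - 278 \left(6 + 2 \cdot 13\right) = - 278 \left(6 + 26\right) = \left(-278\right) 32 = -8896$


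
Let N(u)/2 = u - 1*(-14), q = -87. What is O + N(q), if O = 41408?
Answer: 41262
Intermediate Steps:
N(u) = 28 + 2*u (N(u) = 2*(u - 1*(-14)) = 2*(u + 14) = 2*(14 + u) = 28 + 2*u)
O + N(q) = 41408 + (28 + 2*(-87)) = 41408 + (28 - 174) = 41408 - 146 = 41262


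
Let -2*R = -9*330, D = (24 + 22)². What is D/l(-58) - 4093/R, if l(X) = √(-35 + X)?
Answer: -4093/1485 - 2116*I*√93/93 ≈ -2.7562 - 219.42*I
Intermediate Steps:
D = 2116 (D = 46² = 2116)
R = 1485 (R = -(-9)*330/2 = -½*(-2970) = 1485)
D/l(-58) - 4093/R = 2116/(√(-35 - 58)) - 4093/1485 = 2116/(√(-93)) - 4093*1/1485 = 2116/((I*√93)) - 4093/1485 = 2116*(-I*√93/93) - 4093/1485 = -2116*I*√93/93 - 4093/1485 = -4093/1485 - 2116*I*√93/93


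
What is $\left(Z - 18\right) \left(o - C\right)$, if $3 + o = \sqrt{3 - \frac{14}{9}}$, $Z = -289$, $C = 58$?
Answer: $18727 - \frac{307 \sqrt{13}}{3} \approx 18358.0$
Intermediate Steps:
$o = -3 + \frac{\sqrt{13}}{3}$ ($o = -3 + \sqrt{3 - \frac{14}{9}} = -3 + \sqrt{\frac{13}{9}} = -3 + \frac{\sqrt{13}}{3} \approx -1.7981$)
$\left(Z - 18\right) \left(o - C\right) = \left(-289 - 18\right) \left(\left(-3 + \frac{\sqrt{13}}{3}\right) - 58\right) = - 307 \left(\left(-3 + \frac{\sqrt{13}}{3}\right) - 58\right) = - 307 \left(-61 + \frac{\sqrt{13}}{3}\right) = 18727 - \frac{307 \sqrt{13}}{3}$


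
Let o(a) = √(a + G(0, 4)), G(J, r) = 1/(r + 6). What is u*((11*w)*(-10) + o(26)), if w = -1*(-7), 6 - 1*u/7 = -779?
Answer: -4231150 + 3297*√290/2 ≈ -4.2031e+6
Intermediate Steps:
u = 5495 (u = 42 - 7*(-779) = 42 + 5453 = 5495)
G(J, r) = 1/(6 + r)
w = 7
o(a) = √(⅒ + a) (o(a) = √(a + 1/(6 + 4)) = √(a + 1/10) = √(a + ⅒) = √(⅒ + a))
u*((11*w)*(-10) + o(26)) = 5495*((11*7)*(-10) + √(10 + 100*26)/10) = 5495*(77*(-10) + √(10 + 2600)/10) = 5495*(-770 + √2610/10) = 5495*(-770 + (3*√290)/10) = 5495*(-770 + 3*√290/10) = -4231150 + 3297*√290/2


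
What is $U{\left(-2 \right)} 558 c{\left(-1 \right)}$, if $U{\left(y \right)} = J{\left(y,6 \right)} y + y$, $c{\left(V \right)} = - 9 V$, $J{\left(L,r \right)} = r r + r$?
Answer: $-431892$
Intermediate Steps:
$J{\left(L,r \right)} = r + r^{2}$ ($J{\left(L,r \right)} = r^{2} + r = r + r^{2}$)
$U{\left(y \right)} = 43 y$ ($U{\left(y \right)} = 6 \left(1 + 6\right) y + y = 6 \cdot 7 y + y = 42 y + y = 43 y$)
$U{\left(-2 \right)} 558 c{\left(-1 \right)} = 43 \left(-2\right) 558 \left(\left(-9\right) \left(-1\right)\right) = - 86 \cdot 558 \cdot 9 = \left(-86\right) 5022 = -431892$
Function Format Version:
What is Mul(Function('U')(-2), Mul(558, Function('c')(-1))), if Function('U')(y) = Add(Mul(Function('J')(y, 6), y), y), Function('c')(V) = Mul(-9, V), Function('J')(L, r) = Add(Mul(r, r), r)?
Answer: -431892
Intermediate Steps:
Function('J')(L, r) = Add(r, Pow(r, 2)) (Function('J')(L, r) = Add(Pow(r, 2), r) = Add(r, Pow(r, 2)))
Function('U')(y) = Mul(43, y) (Function('U')(y) = Add(Mul(Mul(6, Add(1, 6)), y), y) = Add(Mul(Mul(6, 7), y), y) = Add(Mul(42, y), y) = Mul(43, y))
Mul(Function('U')(-2), Mul(558, Function('c')(-1))) = Mul(Mul(43, -2), Mul(558, Mul(-9, -1))) = Mul(-86, Mul(558, 9)) = Mul(-86, 5022) = -431892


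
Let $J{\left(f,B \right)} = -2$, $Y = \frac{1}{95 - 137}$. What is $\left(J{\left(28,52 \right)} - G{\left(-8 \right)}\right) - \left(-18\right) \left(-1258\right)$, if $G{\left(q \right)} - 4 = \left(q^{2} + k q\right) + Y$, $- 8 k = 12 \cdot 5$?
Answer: $- \frac{956507}{42} \approx -22774.0$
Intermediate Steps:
$k = - \frac{15}{2}$ ($k = - \frac{12 \cdot 5}{8} = \left(- \frac{1}{8}\right) 60 = - \frac{15}{2} \approx -7.5$)
$Y = - \frac{1}{42}$ ($Y = \frac{1}{-42} = - \frac{1}{42} \approx -0.02381$)
$G{\left(q \right)} = \frac{167}{42} + q^{2} - \frac{15 q}{2}$ ($G{\left(q \right)} = 4 - \left(\frac{1}{42} - q^{2} + \frac{15 q}{2}\right) = \frac{167}{42} + q^{2} - \frac{15 q}{2}$)
$\left(J{\left(28,52 \right)} - G{\left(-8 \right)}\right) - \left(-18\right) \left(-1258\right) = \left(-2 - \left(\frac{167}{42} + \left(-8\right)^{2} - -60\right)\right) - \left(-18\right) \left(-1258\right) = \left(-2 - \left(\frac{167}{42} + 64 + 60\right)\right) - 22644 = \left(-2 - \frac{5375}{42}\right) - 22644 = - \frac{5459}{42} - 22644 = - \frac{956507}{42}$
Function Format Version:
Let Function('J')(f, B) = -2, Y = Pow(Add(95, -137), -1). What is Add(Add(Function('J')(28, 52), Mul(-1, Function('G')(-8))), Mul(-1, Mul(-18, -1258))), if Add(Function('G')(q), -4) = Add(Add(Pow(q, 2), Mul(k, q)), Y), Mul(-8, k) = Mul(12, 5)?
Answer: Rational(-956507, 42) ≈ -22774.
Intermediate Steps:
k = Rational(-15, 2) (k = Mul(Rational(-1, 8), Mul(12, 5)) = Mul(Rational(-1, 8), 60) = Rational(-15, 2) ≈ -7.5000)
Y = Rational(-1, 42) (Y = Pow(-42, -1) = Rational(-1, 42) ≈ -0.023810)
Function('G')(q) = Add(Rational(167, 42), Pow(q, 2), Mul(Rational(-15, 2), q)) (Function('G')(q) = Add(4, Add(Add(Pow(q, 2), Mul(Rational(-15, 2), q)), Rational(-1, 42))) = Add(4, Add(Rational(-1, 42), Pow(q, 2), Mul(Rational(-15, 2), q))) = Add(Rational(167, 42), Pow(q, 2), Mul(Rational(-15, 2), q)))
Add(Add(Function('J')(28, 52), Mul(-1, Function('G')(-8))), Mul(-1, Mul(-18, -1258))) = Add(Add(-2, Mul(-1, Add(Rational(167, 42), Pow(-8, 2), Mul(Rational(-15, 2), -8)))), Mul(-1, Mul(-18, -1258))) = Add(Add(-2, Mul(-1, Add(Rational(167, 42), 64, 60))), Mul(-1, 22644)) = Add(Add(-2, Mul(-1, Rational(5375, 42))), -22644) = Add(Add(-2, Rational(-5375, 42)), -22644) = Add(Rational(-5459, 42), -22644) = Rational(-956507, 42)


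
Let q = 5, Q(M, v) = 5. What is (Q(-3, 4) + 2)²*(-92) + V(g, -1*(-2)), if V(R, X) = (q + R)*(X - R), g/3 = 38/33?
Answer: -546956/121 ≈ -4520.3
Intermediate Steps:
g = 38/11 (g = 3*(38/33) = 38/11 ≈ 3.4545)
V(R, X) = (5 + R)*(X - R)
(Q(-3, 4) + 2)²*(-92) + V(g, -1*(-2)) = (5 + 2)²*(-92) + (-(38/11)² - 5*38/11 + 5*(-1*(-2)) + 38*(-1*(-2))/11) = 7²*(-92) + (-1*1444/121 - 190/11 + 5*2 + (38/11)*2) = 49*(-92) + (-1444/121 - 190/11 + 10 + 76/11) = -4508 - 1488/121 = -546956/121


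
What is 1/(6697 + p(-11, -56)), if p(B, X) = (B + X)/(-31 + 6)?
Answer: 25/167492 ≈ 0.00014926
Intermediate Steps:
p(B, X) = -B/25 - X/25 (p(B, X) = (B + X)/(-25) = (B + X)*(-1/25) = -B/25 - X/25)
1/(6697 + p(-11, -56)) = 1/(6697 + (-1/25*(-11) - 1/25*(-56))) = 1/(6697 + (11/25 + 56/25)) = 1/(6697 + 67/25) = 1/(167492/25) = 25/167492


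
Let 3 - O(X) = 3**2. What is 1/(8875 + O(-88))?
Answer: 1/8869 ≈ 0.00011275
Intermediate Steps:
O(X) = -6 (O(X) = 3 - 1*3**2 = 3 - 1*9 = 3 - 9 = -6)
1/(8875 + O(-88)) = 1/(8875 - 6) = 1/8869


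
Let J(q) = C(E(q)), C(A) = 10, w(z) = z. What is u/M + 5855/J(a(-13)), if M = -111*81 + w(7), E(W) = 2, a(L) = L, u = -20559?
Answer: 5280691/8984 ≈ 587.79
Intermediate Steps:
J(q) = 10
M = -8984 (M = -111*81 + 7 = -8991 + 7 = -8984)
u/M + 5855/J(a(-13)) = -20559/(-8984) + 5855/10 = -20559*(-1/8984) + 5855*(1/10) = 20559/8984 + 1171/2 = 5280691/8984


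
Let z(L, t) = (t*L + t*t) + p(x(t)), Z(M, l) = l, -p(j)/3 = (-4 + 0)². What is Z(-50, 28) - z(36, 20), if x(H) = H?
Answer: -1044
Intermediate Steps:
p(j) = -48 (p(j) = -3*(-4 + 0)² = -3*(-4)² = -3*16 = -48)
z(L, t) = -48 + t² + L*t (z(L, t) = (t*L + t*t) - 48 = (L*t + t²) - 48 = (t² + L*t) - 48 = -48 + t² + L*t)
Z(-50, 28) - z(36, 20) = 28 - (-48 + 20² + 36*20) = 28 - (-48 + 400 + 720) = 28 - 1*1072 = 28 - 1072 = -1044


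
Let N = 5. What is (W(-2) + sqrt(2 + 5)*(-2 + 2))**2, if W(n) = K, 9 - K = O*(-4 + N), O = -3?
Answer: 144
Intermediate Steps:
K = 12 (K = 9 - (-3)*(-4 + 5) = 9 - (-3) = 9 - 1*(-3) = 9 + 3 = 12)
W(n) = 12
(W(-2) + sqrt(2 + 5)*(-2 + 2))**2 = (12 + sqrt(2 + 5)*(-2 + 2))**2 = (12 + sqrt(7)*0)**2 = (12 + 0)**2 = 12**2 = 144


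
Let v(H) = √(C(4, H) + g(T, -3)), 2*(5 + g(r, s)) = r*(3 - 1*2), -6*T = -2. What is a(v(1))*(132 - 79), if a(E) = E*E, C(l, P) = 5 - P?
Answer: -265/6 ≈ -44.167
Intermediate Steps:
T = ⅓ (T = -⅙*(-2) = ⅓ ≈ 0.33333)
g(r, s) = -5 + r/2 (g(r, s) = -5 + (r*(3 - 1*2))/2 = -5 + (r*(3 - 2))/2 = -5 + (r*1)/2 = -5 + r/2)
v(H) = √(⅙ - H) (v(H) = √((5 - H) + (-5 + (½)*(⅓))) = √((5 - H) + (-5 + ⅙)) = √((5 - H) - 29/6) = √(⅙ - H))
a(E) = E²
a(v(1))*(132 - 79) = (√(6 - 36*1)/6)²*(132 - 79) = (√(6 - 36)/6)²*53 = (√(-30)/6)²*53 = ((I*√30)/6)²*53 = (I*√30/6)²*53 = -⅚*53 = -265/6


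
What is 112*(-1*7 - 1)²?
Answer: 7168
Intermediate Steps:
112*(-1*7 - 1)² = 112*(-7 - 1)² = 112*(-8)² = 112*64 = 7168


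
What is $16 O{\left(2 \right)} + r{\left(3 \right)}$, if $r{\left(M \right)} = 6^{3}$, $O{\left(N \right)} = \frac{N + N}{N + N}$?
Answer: $232$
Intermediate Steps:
$O{\left(N \right)} = 1$ ($O{\left(N \right)} = \frac{2 N}{2 N} = 2 N \frac{1}{2 N} = 1$)
$r{\left(M \right)} = 216$
$16 O{\left(2 \right)} + r{\left(3 \right)} = 16 \cdot 1 + 216 = 16 + 216 = 232$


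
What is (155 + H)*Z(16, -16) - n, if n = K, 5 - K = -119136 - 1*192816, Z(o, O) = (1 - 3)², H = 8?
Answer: -311305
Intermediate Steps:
Z(o, O) = 4 (Z(o, O) = (-2)² = 4)
K = 311957 (K = 5 - (-119136 - 1*192816) = 5 - (-119136 - 192816) = 5 - 1*(-311952) = 5 + 311952 = 311957)
n = 311957
(155 + H)*Z(16, -16) - n = (155 + 8)*4 - 1*311957 = 163*4 - 311957 = 652 - 311957 = -311305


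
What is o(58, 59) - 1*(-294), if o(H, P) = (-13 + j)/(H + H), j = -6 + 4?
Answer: 34089/116 ≈ 293.87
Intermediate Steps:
j = -2
o(H, P) = -15/(2*H) (o(H, P) = (-13 - 2)/(H + H) = -15*1/(2*H) = -15/(2*H))
o(58, 59) - 1*(-294) = -15/2/58 - 1*(-294) = -15/2*1/58 + 294 = -15/116 + 294 = 34089/116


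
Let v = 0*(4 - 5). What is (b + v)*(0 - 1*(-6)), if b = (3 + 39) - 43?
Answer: -6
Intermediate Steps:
b = -1 (b = 42 - 43 = -1)
v = 0 (v = 0*(-1) = 0)
(b + v)*(0 - 1*(-6)) = (-1 + 0)*(0 - 1*(-6)) = -(0 + 6) = -1*6 = -6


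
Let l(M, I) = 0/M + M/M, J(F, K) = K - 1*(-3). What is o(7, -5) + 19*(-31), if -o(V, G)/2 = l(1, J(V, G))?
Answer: -591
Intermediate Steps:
J(F, K) = 3 + K (J(F, K) = K + 3 = 3 + K)
l(M, I) = 1 (l(M, I) = 0 + 1 = 1)
o(V, G) = -2 (o(V, G) = -2*1 = -2)
o(7, -5) + 19*(-31) = -2 + 19*(-31) = -2 - 589 = -591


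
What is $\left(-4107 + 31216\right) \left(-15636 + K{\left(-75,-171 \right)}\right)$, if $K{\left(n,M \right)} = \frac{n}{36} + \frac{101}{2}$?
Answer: $- \frac{5070765559}{12} \approx -4.2256 \cdot 10^{8}$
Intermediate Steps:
$K{\left(n,M \right)} = \frac{101}{2} + \frac{n}{36}$ ($K{\left(n,M \right)} = n \frac{1}{36} + 101 \cdot \frac{1}{2} = \frac{n}{36} + \frac{101}{2} = \frac{101}{2} + \frac{n}{36}$)
$\left(-4107 + 31216\right) \left(-15636 + K{\left(-75,-171 \right)}\right) = \left(-4107 + 31216\right) \left(-15636 + \left(\frac{101}{2} + \frac{1}{36} \left(-75\right)\right)\right) = 27109 \left(-15636 + \left(\frac{101}{2} - \frac{25}{12}\right)\right) = 27109 \left(-15636 + \frac{581}{12}\right) = 27109 \left(- \frac{187051}{12}\right) = - \frac{5070765559}{12}$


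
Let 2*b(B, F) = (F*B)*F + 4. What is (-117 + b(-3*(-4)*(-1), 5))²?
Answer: 70225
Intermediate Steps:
b(B, F) = 2 + B*F²/2 (b(B, F) = ((F*B)*F + 4)/2 = ((B*F)*F + 4)/2 = (B*F² + 4)/2 = (4 + B*F²)/2 = 2 + B*F²/2)
(-117 + b(-3*(-4)*(-1), 5))² = (-117 + (2 + (½)*(-3*(-4)*(-1))*5²))² = (-117 + (2 + (½)*(12*(-1))*25))² = (-117 + (2 + (½)*(-12)*25))² = (-117 + (2 - 150))² = (-117 - 148)² = (-265)² = 70225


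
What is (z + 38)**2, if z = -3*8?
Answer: 196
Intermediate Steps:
z = -24
(z + 38)**2 = (-24 + 38)**2 = 14**2 = 196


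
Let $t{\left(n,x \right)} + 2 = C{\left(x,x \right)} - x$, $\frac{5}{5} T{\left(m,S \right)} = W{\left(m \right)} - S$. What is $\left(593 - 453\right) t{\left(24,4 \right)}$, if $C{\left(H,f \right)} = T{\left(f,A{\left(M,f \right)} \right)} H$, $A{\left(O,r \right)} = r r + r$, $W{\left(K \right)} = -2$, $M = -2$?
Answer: $-13160$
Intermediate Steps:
$A{\left(O,r \right)} = r + r^{2}$ ($A{\left(O,r \right)} = r^{2} + r = r + r^{2}$)
$T{\left(m,S \right)} = -2 - S$
$C{\left(H,f \right)} = H \left(-2 - f \left(1 + f\right)\right)$ ($C{\left(H,f \right)} = \left(-2 - f \left(1 + f\right)\right) H = H \left(-2 - f \left(1 + f\right)\right)$)
$t{\left(n,x \right)} = -2 - x - x \left(2 + x \left(1 + x\right)\right)$ ($t{\left(n,x \right)} = -2 - \left(x + x \left(2 + x \left(1 + x\right)\right)\right) = -2 - x - x \left(2 + x \left(1 + x\right)\right)$)
$\left(593 - 453\right) t{\left(24,4 \right)} = \left(593 - 453\right) \left(-2 - 4 - 4 \left(2 + 4 \left(1 + 4\right)\right)\right) = 140 \left(-2 - 4 - 4 \left(2 + 4 \cdot 5\right)\right) = 140 \left(-2 - 4 - 4 \left(2 + 20\right)\right) = 140 \left(-2 - 4 - 4 \cdot 22\right) = 140 \left(-2 - 4 - 88\right) = 140 \left(-94\right) = -13160$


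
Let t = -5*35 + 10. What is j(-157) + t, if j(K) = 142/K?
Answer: -26047/157 ≈ -165.90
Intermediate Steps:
t = -165 (t = -175 + 10 = -165)
j(-157) + t = 142/(-157) - 165 = 142*(-1/157) - 165 = -142/157 - 165 = -26047/157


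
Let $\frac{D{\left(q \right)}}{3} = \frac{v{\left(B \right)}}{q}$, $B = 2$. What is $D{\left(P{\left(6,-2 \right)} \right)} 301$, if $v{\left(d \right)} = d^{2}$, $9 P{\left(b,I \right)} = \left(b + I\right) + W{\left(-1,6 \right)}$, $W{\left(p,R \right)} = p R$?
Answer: $-16254$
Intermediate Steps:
$W{\left(p,R \right)} = R p$
$P{\left(b,I \right)} = - \frac{2}{3} + \frac{I}{9} + \frac{b}{9}$ ($P{\left(b,I \right)} = \frac{\left(b + I\right) + 6 \left(-1\right)}{9} = \frac{\left(I + b\right) - 6}{9} = \frac{-6 + I + b}{9} = - \frac{2}{3} + \frac{I}{9} + \frac{b}{9}$)
$D{\left(q \right)} = \frac{12}{q}$ ($D{\left(q \right)} = 3 \frac{2^{2}}{q} = 3 \frac{4}{q} = \frac{12}{q}$)
$D{\left(P{\left(6,-2 \right)} \right)} 301 = \frac{12}{- \frac{2}{3} + \frac{1}{9} \left(-2\right) + \frac{1}{9} \cdot 6} \cdot 301 = \frac{12}{- \frac{2}{3} - \frac{2}{9} + \frac{2}{3}} \cdot 301 = \frac{12}{- \frac{2}{9}} \cdot 301 = 12 \left(- \frac{9}{2}\right) 301 = \left(-54\right) 301 = -16254$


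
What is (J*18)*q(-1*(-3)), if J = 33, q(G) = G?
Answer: 1782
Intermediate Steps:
(J*18)*q(-1*(-3)) = (33*18)*(-1*(-3)) = 594*3 = 1782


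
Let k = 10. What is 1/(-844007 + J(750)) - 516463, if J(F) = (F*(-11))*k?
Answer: -478506584742/926507 ≈ -5.1646e+5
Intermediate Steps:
J(F) = -110*F (J(F) = (F*(-11))*10 = -11*F*10 = -110*F)
1/(-844007 + J(750)) - 516463 = 1/(-844007 - 110*750) - 516463 = 1/(-844007 - 82500) - 516463 = 1/(-926507) - 516463 = -1/926507 - 516463 = -478506584742/926507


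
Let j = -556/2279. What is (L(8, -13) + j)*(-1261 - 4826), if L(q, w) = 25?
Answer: -343422453/2279 ≈ -1.5069e+5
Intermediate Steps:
j = -556/2279 (j = -556*1/2279 = -556/2279 ≈ -0.24397)
(L(8, -13) + j)*(-1261 - 4826) = (25 - 556/2279)*(-1261 - 4826) = (56419/2279)*(-6087) = -343422453/2279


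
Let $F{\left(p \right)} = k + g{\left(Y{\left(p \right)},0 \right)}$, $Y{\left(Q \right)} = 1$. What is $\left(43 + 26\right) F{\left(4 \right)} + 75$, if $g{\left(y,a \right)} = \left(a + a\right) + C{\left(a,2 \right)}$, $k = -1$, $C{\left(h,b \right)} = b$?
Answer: $144$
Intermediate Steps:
$g{\left(y,a \right)} = 2 + 2 a$ ($g{\left(y,a \right)} = \left(a + a\right) + 2 = 2 a + 2 = 2 + 2 a$)
$F{\left(p \right)} = 1$ ($F{\left(p \right)} = -1 + \left(2 + 2 \cdot 0\right) = -1 + \left(2 + 0\right) = -1 + 2 = 1$)
$\left(43 + 26\right) F{\left(4 \right)} + 75 = \left(43 + 26\right) 1 + 75 = 69 \cdot 1 + 75 = 69 + 75 = 144$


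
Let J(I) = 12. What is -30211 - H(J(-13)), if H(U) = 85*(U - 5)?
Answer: -30806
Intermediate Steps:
H(U) = -425 + 85*U (H(U) = 85*(-5 + U) = -425 + 85*U)
-30211 - H(J(-13)) = -30211 - (-425 + 85*12) = -30211 - (-425 + 1020) = -30211 - 1*595 = -30211 - 595 = -30806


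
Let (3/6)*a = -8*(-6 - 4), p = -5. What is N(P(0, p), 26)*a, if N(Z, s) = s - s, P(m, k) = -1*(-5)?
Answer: 0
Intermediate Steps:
P(m, k) = 5
N(Z, s) = 0
a = 160 (a = 2*(-8*(-6 - 4)) = 2*(-8*(-10)) = 2*80 = 160)
N(P(0, p), 26)*a = 0*160 = 0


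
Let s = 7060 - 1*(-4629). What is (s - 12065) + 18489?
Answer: 18113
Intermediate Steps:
s = 11689 (s = 7060 + 4629 = 11689)
(s - 12065) + 18489 = (11689 - 12065) + 18489 = -376 + 18489 = 18113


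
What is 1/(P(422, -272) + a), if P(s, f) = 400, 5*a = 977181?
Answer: 5/979181 ≈ 5.1063e-6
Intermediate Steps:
a = 977181/5 (a = (⅕)*977181 = 977181/5 ≈ 1.9544e+5)
1/(P(422, -272) + a) = 1/(400 + 977181/5) = 1/(979181/5) = 5/979181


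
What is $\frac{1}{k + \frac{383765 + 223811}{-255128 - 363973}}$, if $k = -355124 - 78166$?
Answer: $- \frac{619101}{268250879866} \approx -2.3079 \cdot 10^{-6}$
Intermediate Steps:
$k = -433290$
$\frac{1}{k + \frac{383765 + 223811}{-255128 - 363973}} = \frac{1}{-433290 + \frac{383765 + 223811}{-255128 - 363973}} = \frac{1}{-433290 + \frac{607576}{-619101}} = \frac{1}{-433290 + 607576 \left(- \frac{1}{619101}\right)} = \frac{1}{-433290 - \frac{607576}{619101}} = \frac{1}{- \frac{268250879866}{619101}} = - \frac{619101}{268250879866}$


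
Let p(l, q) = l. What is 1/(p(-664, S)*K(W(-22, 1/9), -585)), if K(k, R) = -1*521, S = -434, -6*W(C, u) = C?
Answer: 1/345944 ≈ 2.8906e-6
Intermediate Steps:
W(C, u) = -C/6
K(k, R) = -521
1/(p(-664, S)*K(W(-22, 1/9), -585)) = 1/(-664*(-521)) = -1/664*(-1/521) = 1/345944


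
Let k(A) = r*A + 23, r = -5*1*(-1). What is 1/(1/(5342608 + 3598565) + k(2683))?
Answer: 8941173/120151482775 ≈ 7.4416e-5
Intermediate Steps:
r = 5 (r = -5*(-1) = 5)
k(A) = 23 + 5*A (k(A) = 5*A + 23 = 23 + 5*A)
1/(1/(5342608 + 3598565) + k(2683)) = 1/(1/(5342608 + 3598565) + (23 + 5*2683)) = 1/(1/8941173 + (23 + 13415)) = 1/(1/8941173 + 13438) = 1/(120151482775/8941173) = 8941173/120151482775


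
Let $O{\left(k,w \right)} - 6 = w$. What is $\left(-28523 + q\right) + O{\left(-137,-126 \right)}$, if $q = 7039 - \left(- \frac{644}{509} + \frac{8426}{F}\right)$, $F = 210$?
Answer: $- \frac{1156702577}{53445} \approx -21643.0$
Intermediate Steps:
$O{\left(k,w \right)} = 6 + w$
$q = \frac{374122558}{53445}$ ($q = 7039 - \left(- \frac{644}{509} + \frac{4213}{105}\right) = 7039 - \frac{2076797}{53445} = \frac{374122558}{53445} \approx 7000.1$)
$\left(-28523 + q\right) + O{\left(-137,-126 \right)} = \left(-28523 + \frac{374122558}{53445}\right) + \left(6 - 126\right) = - \frac{1150289177}{53445} - 120 = - \frac{1156702577}{53445}$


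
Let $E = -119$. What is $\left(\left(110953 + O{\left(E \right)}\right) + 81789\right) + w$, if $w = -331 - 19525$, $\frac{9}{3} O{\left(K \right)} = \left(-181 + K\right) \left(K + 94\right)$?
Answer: $175386$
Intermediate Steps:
$O{\left(K \right)} = \frac{\left(-181 + K\right) \left(94 + K\right)}{3}$ ($O{\left(K \right)} = \frac{\left(-181 + K\right) \left(K + 94\right)}{3} = \frac{\left(-181 + K\right) \left(94 + K\right)}{3}$)
$w = -19856$ ($w = -331 - 19525 = -19856$)
$\left(\left(110953 + O{\left(E \right)}\right) + 81789\right) + w = \left(\left(110953 - \left(\frac{6661}{3} - \frac{14161}{3}\right)\right) + 81789\right) - 19856 = \left(\left(110953 + \left(- \frac{17014}{3} + 3451 + \frac{1}{3} \cdot 14161\right)\right) + 81789\right) - 19856 = \left(\left(110953 + \left(- \frac{17014}{3} + 3451 + \frac{14161}{3}\right)\right) + 81789\right) - 19856 = \left(\left(110953 + 2500\right) + 81789\right) - 19856 = \left(113453 + 81789\right) - 19856 = 195242 - 19856 = 175386$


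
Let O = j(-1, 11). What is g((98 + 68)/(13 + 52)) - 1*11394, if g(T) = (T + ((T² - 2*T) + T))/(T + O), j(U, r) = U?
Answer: -74774054/6565 ≈ -11390.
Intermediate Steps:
O = -1
g(T) = T²/(-1 + T) (g(T) = (T + ((T² - 2*T) + T))/(T - 1) = (T + (T² - T))/(-1 + T) = T²/(-1 + T))
g((98 + 68)/(13 + 52)) - 1*11394 = ((98 + 68)/(13 + 52))²/(-1 + (98 + 68)/(13 + 52)) - 1*11394 = (166/65)²/(-1 + 166/65) - 11394 = 27556/(4225*(101/65)) - 11394 = (27556/4225)*(65/101) - 11394 = 27556/6565 - 11394 = -74774054/6565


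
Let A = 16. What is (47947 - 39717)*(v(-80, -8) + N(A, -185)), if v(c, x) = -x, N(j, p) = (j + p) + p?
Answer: -2847580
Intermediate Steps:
N(j, p) = j + 2*p
(47947 - 39717)*(v(-80, -8) + N(A, -185)) = (47947 - 39717)*(-1*(-8) + (16 + 2*(-185))) = 8230*(8 + (16 - 370)) = 8230*(8 - 354) = 8230*(-346) = -2847580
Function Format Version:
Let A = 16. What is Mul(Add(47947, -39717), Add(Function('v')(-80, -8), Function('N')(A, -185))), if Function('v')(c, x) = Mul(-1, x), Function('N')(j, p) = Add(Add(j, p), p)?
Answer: -2847580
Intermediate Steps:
Function('N')(j, p) = Add(j, Mul(2, p))
Mul(Add(47947, -39717), Add(Function('v')(-80, -8), Function('N')(A, -185))) = Mul(Add(47947, -39717), Add(Mul(-1, -8), Add(16, Mul(2, -185)))) = Mul(8230, Add(8, Add(16, -370))) = Mul(8230, Add(8, -354)) = Mul(8230, -346) = -2847580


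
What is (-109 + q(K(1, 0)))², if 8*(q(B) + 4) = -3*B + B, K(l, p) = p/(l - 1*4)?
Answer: 12769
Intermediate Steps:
K(l, p) = p/(-4 + l) (K(l, p) = p/(l - 4) = p/(-4 + l))
q(B) = -4 - B/4 (q(B) = -4 + (-3*B + B)/8 = -4 + (-2*B)/8 = -4 - B/4)
(-109 + q(K(1, 0)))² = (-109 + (-4 - 0/(-4 + 1)))² = (-109 + (-4 - 0/(-3)))² = (-109 + (-4 - 0*(-1)/3))² = (-109 + (-4 - ¼*0))² = (-109 + (-4 + 0))² = (-109 - 4)² = (-113)² = 12769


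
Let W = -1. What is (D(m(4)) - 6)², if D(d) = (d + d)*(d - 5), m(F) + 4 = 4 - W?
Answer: 196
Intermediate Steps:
m(F) = 1 (m(F) = -4 + (4 - 1*(-1)) = -4 + (4 + 1) = -4 + 5 = 1)
D(d) = 2*d*(-5 + d) (D(d) = (2*d)*(-5 + d) = 2*d*(-5 + d))
(D(m(4)) - 6)² = (2*1*(-5 + 1) - 6)² = (2*1*(-4) - 6)² = (-8 - 6)² = (-14)² = 196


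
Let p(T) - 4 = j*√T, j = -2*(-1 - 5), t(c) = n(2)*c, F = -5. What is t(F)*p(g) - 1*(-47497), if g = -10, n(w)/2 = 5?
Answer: 47297 - 600*I*√10 ≈ 47297.0 - 1897.4*I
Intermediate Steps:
n(w) = 10 (n(w) = 2*5 = 10)
t(c) = 10*c
j = 12 (j = -2*(-6) = 12)
p(T) = 4 + 12*√T
t(F)*p(g) - 1*(-47497) = (10*(-5))*(4 + 12*√(-10)) - 1*(-47497) = -50*(4 + 12*(I*√10)) + 47497 = -50*(4 + 12*I*√10) + 47497 = (-200 - 600*I*√10) + 47497 = 47297 - 600*I*√10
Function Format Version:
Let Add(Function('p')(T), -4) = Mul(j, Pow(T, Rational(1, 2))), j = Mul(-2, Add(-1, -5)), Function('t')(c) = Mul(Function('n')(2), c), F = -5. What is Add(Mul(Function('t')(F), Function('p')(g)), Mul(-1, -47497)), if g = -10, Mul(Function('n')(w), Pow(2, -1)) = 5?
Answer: Add(47297, Mul(-600, I, Pow(10, Rational(1, 2)))) ≈ Add(47297., Mul(-1897.4, I))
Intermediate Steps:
Function('n')(w) = 10 (Function('n')(w) = Mul(2, 5) = 10)
Function('t')(c) = Mul(10, c)
j = 12 (j = Mul(-2, -6) = 12)
Function('p')(T) = Add(4, Mul(12, Pow(T, Rational(1, 2))))
Add(Mul(Function('t')(F), Function('p')(g)), Mul(-1, -47497)) = Add(Mul(Mul(10, -5), Add(4, Mul(12, Pow(-10, Rational(1, 2))))), Mul(-1, -47497)) = Add(Mul(-50, Add(4, Mul(12, Mul(I, Pow(10, Rational(1, 2)))))), 47497) = Add(Mul(-50, Add(4, Mul(12, I, Pow(10, Rational(1, 2))))), 47497) = Add(Add(-200, Mul(-600, I, Pow(10, Rational(1, 2)))), 47497) = Add(47297, Mul(-600, I, Pow(10, Rational(1, 2))))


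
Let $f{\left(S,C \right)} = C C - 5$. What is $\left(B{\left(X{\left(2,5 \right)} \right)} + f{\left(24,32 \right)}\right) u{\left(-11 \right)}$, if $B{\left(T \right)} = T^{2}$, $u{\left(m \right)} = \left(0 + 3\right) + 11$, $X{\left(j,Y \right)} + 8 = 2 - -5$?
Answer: $14280$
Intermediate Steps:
$X{\left(j,Y \right)} = -1$ ($X{\left(j,Y \right)} = -8 + \left(2 - -5\right) = -8 + \left(2 + 5\right) = -8 + 7 = -1$)
$u{\left(m \right)} = 14$ ($u{\left(m \right)} = 3 + 11 = 14$)
$f{\left(S,C \right)} = -5 + C^{2}$ ($f{\left(S,C \right)} = C^{2} - 5 = -5 + C^{2}$)
$\left(B{\left(X{\left(2,5 \right)} \right)} + f{\left(24,32 \right)}\right) u{\left(-11 \right)} = \left(\left(-1\right)^{2} - \left(5 - 32^{2}\right)\right) 14 = \left(1 + \left(-5 + 1024\right)\right) 14 = \left(1 + 1019\right) 14 = 1020 \cdot 14 = 14280$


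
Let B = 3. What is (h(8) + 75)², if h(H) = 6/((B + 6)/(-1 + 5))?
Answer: 54289/9 ≈ 6032.1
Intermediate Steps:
h(H) = 8/3 (h(H) = 6/((3 + 6)/(-1 + 5)) = 6/(9/4) = (4/9)*6 = 8/3)
(h(8) + 75)² = (8/3 + 75)² = (233/3)² = 54289/9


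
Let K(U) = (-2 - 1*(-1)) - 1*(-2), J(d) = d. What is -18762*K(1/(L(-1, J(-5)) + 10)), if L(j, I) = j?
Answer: -18762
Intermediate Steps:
K(U) = 1 (K(U) = (-2 + 1) + 2 = -1 + 2 = 1)
-18762*K(1/(L(-1, J(-5)) + 10)) = -18762*1 = -18762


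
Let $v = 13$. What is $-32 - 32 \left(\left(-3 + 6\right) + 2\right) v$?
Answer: $-2112$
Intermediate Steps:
$-32 - 32 \left(\left(-3 + 6\right) + 2\right) v = -32 - 32 \left(\left(-3 + 6\right) + 2\right) 13 = -32 - 32 \left(3 + 2\right) 13 = -32 - 32 \cdot 5 \cdot 13 = -32 - 2080 = -2112$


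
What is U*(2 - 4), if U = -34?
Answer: 68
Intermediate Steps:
U*(2 - 4) = -34*(2 - 4) = -34*(-2) = 68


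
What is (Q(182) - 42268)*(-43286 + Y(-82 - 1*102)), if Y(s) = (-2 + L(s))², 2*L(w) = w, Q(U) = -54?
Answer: 1457992900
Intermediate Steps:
L(w) = w/2
Y(s) = (-2 + s/2)²
(Q(182) - 42268)*(-43286 + Y(-82 - 1*102)) = (-54 - 42268)*(-43286 + (-4 + (-82 - 1*102))²/4) = -42322*(-43286 + (-4 + (-82 - 102))²/4) = -42322*(-43286 + (-4 - 184)²/4) = -42322*(-43286 + (¼)*(-188)²) = -42322*(-43286 + (¼)*35344) = -42322*(-43286 + 8836) = -42322*(-34450) = 1457992900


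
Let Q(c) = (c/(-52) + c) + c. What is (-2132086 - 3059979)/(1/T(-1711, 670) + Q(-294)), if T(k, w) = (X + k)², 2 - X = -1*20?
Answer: 77019866866098/8638609727 ≈ 8915.8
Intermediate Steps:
X = 22 (X = 2 - (-1)*20 = 2 - 1*(-20) = 2 + 20 = 22)
Q(c) = 103*c/52 (Q(c) = (c*(-1/52) + c) + c = (-c/52 + c) + c = 51*c/52 + c = 103*c/52)
T(k, w) = (22 + k)²
(-2132086 - 3059979)/(1/T(-1711, 670) + Q(-294)) = (-2132086 - 3059979)/(1/((22 - 1711)²) + (103/52)*(-294)) = -5192065/(1/((-1689)²) - 15141/26) = -5192065/(1/2852721 - 15141/26) = -5192065/(-43193048635/74170746) = -5192065*(-74170746/43193048635) = 77019866866098/8638609727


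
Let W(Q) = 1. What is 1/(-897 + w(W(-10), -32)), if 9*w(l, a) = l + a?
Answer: -9/8104 ≈ -0.0011106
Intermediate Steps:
w(l, a) = a/9 + l/9 (w(l, a) = (l + a)/9 = (a + l)/9 = a/9 + l/9)
1/(-897 + w(W(-10), -32)) = 1/(-897 + ((⅑)*(-32) + (⅑)*1)) = 1/(-897 + (-32/9 + ⅑)) = 1/(-897 - 31/9) = 1/(-8104/9) = -9/8104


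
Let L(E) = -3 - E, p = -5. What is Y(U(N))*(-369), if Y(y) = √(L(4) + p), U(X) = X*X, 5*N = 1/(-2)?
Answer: -738*I*√3 ≈ -1278.3*I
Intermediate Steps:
N = -⅒ (N = (⅕)/(-2) = (⅕)*(-½) = -⅒ ≈ -0.10000)
U(X) = X²
Y(y) = 2*I*√3 (Y(y) = √((-3 - 1*4) - 5) = √((-3 - 4) - 5) = √(-7 - 5) = √(-12) = 2*I*√3)
Y(U(N))*(-369) = (2*I*√3)*(-369) = -738*I*√3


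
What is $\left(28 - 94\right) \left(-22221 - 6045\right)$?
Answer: $1865556$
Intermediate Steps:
$\left(28 - 94\right) \left(-22221 - 6045\right) = \left(28 - 94\right) \left(-28266\right) = \left(-66\right) \left(-28266\right) = 1865556$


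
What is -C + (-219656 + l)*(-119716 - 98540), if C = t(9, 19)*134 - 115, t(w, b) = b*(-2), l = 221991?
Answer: -509622553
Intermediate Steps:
t(w, b) = -2*b
C = -5207 (C = -2*19*134 - 115 = -38*134 - 115 = -5092 - 115 = -5207)
-C + (-219656 + l)*(-119716 - 98540) = -1*(-5207) + (-219656 + 221991)*(-119716 - 98540) = 5207 + 2335*(-218256) = 5207 - 509627760 = -509622553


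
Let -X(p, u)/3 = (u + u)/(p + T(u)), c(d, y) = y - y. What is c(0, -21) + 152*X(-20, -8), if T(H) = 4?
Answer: -456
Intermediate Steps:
c(d, y) = 0
X(p, u) = -6*u/(4 + p) (X(p, u) = -3*(u + u)/(p + 4) = -3*2*u/(4 + p) = -6*u/(4 + p))
c(0, -21) + 152*X(-20, -8) = 0 + 152*(-6*(-8)/(4 - 20)) = 0 + 152*(-6*(-8)/(-16)) = 0 + 152*(-6*(-8)*(-1/16)) = 0 + 152*(-3) = 0 - 456 = -456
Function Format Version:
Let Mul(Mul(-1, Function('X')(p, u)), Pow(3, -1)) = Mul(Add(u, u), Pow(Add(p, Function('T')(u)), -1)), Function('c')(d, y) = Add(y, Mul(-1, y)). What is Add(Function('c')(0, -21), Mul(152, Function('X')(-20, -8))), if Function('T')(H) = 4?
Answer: -456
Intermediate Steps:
Function('c')(d, y) = 0
Function('X')(p, u) = Mul(-6, u, Pow(Add(4, p), -1)) (Function('X')(p, u) = Mul(-3, Mul(Add(u, u), Pow(Add(p, 4), -1))) = Mul(-3, Mul(Mul(2, u), Pow(Add(4, p), -1))) = Mul(-3, Mul(2, u, Pow(Add(4, p), -1))) = Mul(-6, u, Pow(Add(4, p), -1)))
Add(Function('c')(0, -21), Mul(152, Function('X')(-20, -8))) = Add(0, Mul(152, Mul(-6, -8, Pow(Add(4, -20), -1)))) = Add(0, Mul(152, Mul(-6, -8, Pow(-16, -1)))) = Add(0, Mul(152, Mul(-6, -8, Rational(-1, 16)))) = Add(0, Mul(152, -3)) = Add(0, -456) = -456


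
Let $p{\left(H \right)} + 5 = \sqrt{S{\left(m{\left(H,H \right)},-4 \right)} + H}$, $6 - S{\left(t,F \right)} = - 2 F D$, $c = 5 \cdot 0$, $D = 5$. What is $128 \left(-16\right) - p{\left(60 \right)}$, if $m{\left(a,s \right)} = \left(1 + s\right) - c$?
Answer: $-2043 - \sqrt{26} \approx -2048.1$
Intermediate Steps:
$c = 0$
$m{\left(a,s \right)} = 1 + s$ ($m{\left(a,s \right)} = \left(1 + s\right) - 0 = \left(1 + s\right) + 0 = 1 + s$)
$S{\left(t,F \right)} = 6 + 10 F$ ($S{\left(t,F \right)} = 6 - - 2 F 5 = 6 - - 10 F = 6 + 10 F$)
$p{\left(H \right)} = -5 + \sqrt{-34 + H}$ ($p{\left(H \right)} = -5 + \sqrt{\left(6 + 10 \left(-4\right)\right) + H} = -5 + \sqrt{\left(6 - 40\right) + H} = -5 + \sqrt{-34 + H}$)
$128 \left(-16\right) - p{\left(60 \right)} = 128 \left(-16\right) - \left(-5 + \sqrt{-34 + 60}\right) = -2048 - \left(-5 + \sqrt{26}\right) = -2048 + \left(5 - \sqrt{26}\right) = -2043 - \sqrt{26}$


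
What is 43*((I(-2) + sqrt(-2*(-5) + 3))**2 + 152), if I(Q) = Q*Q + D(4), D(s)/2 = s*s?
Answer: 62823 + 3096*sqrt(13) ≈ 73986.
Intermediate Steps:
D(s) = 2*s**2 (D(s) = 2*(s*s) = 2*s**2)
I(Q) = 32 + Q**2 (I(Q) = Q*Q + 2*4**2 = Q**2 + 2*16 = Q**2 + 32 = 32 + Q**2)
43*((I(-2) + sqrt(-2*(-5) + 3))**2 + 152) = 43*(((32 + (-2)**2) + sqrt(-2*(-5) + 3))**2 + 152) = 43*(((32 + 4) + sqrt(10 + 3))**2 + 152) = 43*((36 + sqrt(13))**2 + 152) = 43*(152 + (36 + sqrt(13))**2) = 6536 + 43*(36 + sqrt(13))**2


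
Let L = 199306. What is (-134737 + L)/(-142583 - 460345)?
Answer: -21523/200976 ≈ -0.10709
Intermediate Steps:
(-134737 + L)/(-142583 - 460345) = (-134737 + 199306)/(-142583 - 460345) = 64569/(-602928) = 64569*(-1/602928) = -21523/200976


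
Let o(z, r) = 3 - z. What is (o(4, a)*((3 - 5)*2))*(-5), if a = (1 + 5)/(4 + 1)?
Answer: -20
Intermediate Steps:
a = 6/5 ≈ 1.2000
(o(4, a)*((3 - 5)*2))*(-5) = ((3 - 1*4)*((3 - 5)*2))*(-5) = ((3 - 4)*(-2*2))*(-5) = -1*(-4)*(-5) = 4*(-5) = -20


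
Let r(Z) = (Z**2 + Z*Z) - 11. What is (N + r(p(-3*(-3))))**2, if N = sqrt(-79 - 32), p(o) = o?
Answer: (151 + I*sqrt(111))**2 ≈ 22690.0 + 3181.8*I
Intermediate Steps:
r(Z) = -11 + 2*Z**2 (r(Z) = (Z**2 + Z**2) - 11 = 2*Z**2 - 11 = -11 + 2*Z**2)
N = I*sqrt(111) (N = sqrt(-111) = I*sqrt(111) ≈ 10.536*I)
(N + r(p(-3*(-3))))**2 = (I*sqrt(111) + (-11 + 2*(-3*(-3))**2))**2 = (I*sqrt(111) + (-11 + 2*9**2))**2 = (I*sqrt(111) + (-11 + 2*81))**2 = (I*sqrt(111) + (-11 + 162))**2 = (I*sqrt(111) + 151)**2 = (151 + I*sqrt(111))**2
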